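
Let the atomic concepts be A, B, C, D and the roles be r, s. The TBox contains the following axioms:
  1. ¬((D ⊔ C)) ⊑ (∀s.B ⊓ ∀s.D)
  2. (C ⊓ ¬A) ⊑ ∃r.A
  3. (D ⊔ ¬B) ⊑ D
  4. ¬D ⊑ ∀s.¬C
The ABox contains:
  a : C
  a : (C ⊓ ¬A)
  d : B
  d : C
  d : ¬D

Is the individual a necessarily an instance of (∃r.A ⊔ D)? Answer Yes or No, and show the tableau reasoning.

1. a : (∃r.A ⊔ D)?  L(a) = {C, (C ⊓ ¬A)} ∪ {(∀r.¬A ⊓ ¬D)}
   clash {D, ¬D} at a — a ∈ (∃r.A ⊔ D)
2. Hence a : (∃r.A ⊔ D): entailed.

Yes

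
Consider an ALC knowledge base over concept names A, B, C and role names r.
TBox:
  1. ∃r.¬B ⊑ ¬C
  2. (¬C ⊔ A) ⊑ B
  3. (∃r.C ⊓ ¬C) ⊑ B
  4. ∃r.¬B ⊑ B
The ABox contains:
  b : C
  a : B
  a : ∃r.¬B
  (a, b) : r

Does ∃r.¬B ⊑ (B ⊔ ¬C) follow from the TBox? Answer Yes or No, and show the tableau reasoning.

1. ∃r.¬B ⊑ (B ⊔ ¬C)  ⇔  (∃r.¬B ⊓ (¬B ⊓ C)) unsat w.r.t. T
   all branches close; clash {B, ¬B} at x₀
2. Hence ∃r.¬B ⊑ (B ⊔ ¬C): entailed.

Yes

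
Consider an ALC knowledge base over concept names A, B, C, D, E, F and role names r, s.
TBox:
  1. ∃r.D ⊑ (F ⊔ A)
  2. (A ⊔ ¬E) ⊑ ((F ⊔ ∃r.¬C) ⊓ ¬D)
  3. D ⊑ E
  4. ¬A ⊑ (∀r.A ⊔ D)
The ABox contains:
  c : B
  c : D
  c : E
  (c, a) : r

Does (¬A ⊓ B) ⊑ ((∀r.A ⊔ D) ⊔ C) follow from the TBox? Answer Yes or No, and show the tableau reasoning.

1. (¬A ⊓ B) ⊑ ((∀r.A ⊔ D) ⊔ C)  ⇔  ((¬A ⊓ B) ⊓ ((∃r.¬A ⊓ ¬D) ⊓ ¬C)) unsat w.r.t. T
   all branches close; clash {D, ¬D} at x₀
2. Hence (¬A ⊓ B) ⊑ ((∀r.A ⊔ D) ⊔ C): entailed.

Yes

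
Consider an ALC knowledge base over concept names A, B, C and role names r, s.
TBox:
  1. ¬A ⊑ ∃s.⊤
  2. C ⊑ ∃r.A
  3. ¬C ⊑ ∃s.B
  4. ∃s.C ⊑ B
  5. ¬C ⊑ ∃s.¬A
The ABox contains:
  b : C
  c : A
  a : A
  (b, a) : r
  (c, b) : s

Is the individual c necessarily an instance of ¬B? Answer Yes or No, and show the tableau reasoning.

No

1. c : ¬B?  L(c) = {A} ∪ {B}
   open: L(c) ⊇ {A, B, C, ∃r.A} (+ ∃-successors) — c ∉ ¬B possible
2. Hence c : ¬B: not entailed.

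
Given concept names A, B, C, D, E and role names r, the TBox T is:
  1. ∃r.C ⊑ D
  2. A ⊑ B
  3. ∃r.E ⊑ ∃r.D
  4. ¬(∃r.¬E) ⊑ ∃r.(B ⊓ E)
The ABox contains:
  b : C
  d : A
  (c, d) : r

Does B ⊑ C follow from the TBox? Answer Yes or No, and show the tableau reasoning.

1. B ⊑ C  ⇔  (B ⊓ ¬C) unsat w.r.t. T
   open: L(x₀) ⊇ {B, ¬C, ∀r.¬C, ∀r.¬E, ∃r.¬E} (+ ∃-successors)
2. Hence B ⊑ C: not entailed.

No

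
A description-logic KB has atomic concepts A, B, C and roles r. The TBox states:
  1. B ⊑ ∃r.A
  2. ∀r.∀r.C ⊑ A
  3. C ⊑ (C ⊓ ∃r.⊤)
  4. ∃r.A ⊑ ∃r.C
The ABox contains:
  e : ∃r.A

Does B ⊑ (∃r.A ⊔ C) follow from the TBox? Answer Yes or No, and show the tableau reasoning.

1. B ⊑ (∃r.A ⊔ C)  ⇔  (B ⊓ (∀r.¬A ⊓ ¬C)) unsat w.r.t. T
   all branches close; clash {A, ¬A} at an ∃-successor
2. Hence B ⊑ (∃r.A ⊔ C): entailed.

Yes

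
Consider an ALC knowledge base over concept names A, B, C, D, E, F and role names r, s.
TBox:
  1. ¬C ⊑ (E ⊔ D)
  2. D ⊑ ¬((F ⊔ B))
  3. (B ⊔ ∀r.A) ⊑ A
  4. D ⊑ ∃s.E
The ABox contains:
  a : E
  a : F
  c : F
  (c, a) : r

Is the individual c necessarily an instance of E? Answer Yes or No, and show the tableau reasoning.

No

1. c : E?  L(c) = {F} ∪ {¬E}
   open: L(c) ⊇ {C, F, ¬B, ¬D, ¬E, …} (+ ∃-successors) — c ∉ E possible
2. Hence c : E: not entailed.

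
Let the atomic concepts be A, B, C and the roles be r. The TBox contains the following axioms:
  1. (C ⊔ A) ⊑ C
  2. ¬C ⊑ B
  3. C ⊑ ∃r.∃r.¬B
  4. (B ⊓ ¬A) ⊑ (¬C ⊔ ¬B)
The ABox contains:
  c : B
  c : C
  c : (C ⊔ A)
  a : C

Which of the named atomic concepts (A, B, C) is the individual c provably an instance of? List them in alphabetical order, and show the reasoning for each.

{A, B, C}

1. c : A?  L(c) = {B, C, (C ⊔ A)} ∪ {¬A}
   clash {B, ¬B} at c — c ∈ A
2. c : B?  L(c) = {B, C, (C ⊔ A)} ∪ {¬B}
   clash {B, ¬B} at c — c ∈ B
3. c : C?  L(c) = {B, C, (C ⊔ A)} ∪ {¬C}
   clash {C, ¬C} at c — c ∈ C
4. Entailed for c: {A, B, C}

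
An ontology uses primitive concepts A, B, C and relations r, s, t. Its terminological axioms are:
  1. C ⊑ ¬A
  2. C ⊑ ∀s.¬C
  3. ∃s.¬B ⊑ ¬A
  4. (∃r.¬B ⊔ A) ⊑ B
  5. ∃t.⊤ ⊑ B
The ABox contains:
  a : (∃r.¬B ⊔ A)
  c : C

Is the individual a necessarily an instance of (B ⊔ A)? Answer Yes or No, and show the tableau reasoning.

1. a : (B ⊔ A)?  L(a) = {(∃r.¬B ⊔ A)} ∪ {(¬B ⊓ ¬A)}
   clash {B, ¬B} at a — a ∈ (B ⊔ A)
2. Hence a : (B ⊔ A): entailed.

Yes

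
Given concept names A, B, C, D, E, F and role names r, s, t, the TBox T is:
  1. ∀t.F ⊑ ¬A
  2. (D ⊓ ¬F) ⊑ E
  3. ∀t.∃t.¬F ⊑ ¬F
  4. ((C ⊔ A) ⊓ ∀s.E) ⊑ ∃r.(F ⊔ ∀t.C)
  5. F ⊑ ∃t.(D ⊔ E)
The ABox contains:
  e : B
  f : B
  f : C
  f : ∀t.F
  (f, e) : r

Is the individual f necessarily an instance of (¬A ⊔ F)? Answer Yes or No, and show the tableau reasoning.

1. f : (¬A ⊔ F)?  L(f) = {B, C, ∀t.F} ∪ {(A ⊓ ¬F)}
   clash {A, ¬A} at f — f ∈ (¬A ⊔ F)
2. Hence f : (¬A ⊔ F): entailed.

Yes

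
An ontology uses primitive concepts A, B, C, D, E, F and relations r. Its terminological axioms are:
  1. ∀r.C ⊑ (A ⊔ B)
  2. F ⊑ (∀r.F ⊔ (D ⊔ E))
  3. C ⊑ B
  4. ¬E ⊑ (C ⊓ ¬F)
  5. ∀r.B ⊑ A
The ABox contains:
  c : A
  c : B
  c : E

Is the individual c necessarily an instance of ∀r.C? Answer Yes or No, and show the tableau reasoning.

No

1. c : ∀r.C?  L(c) = {A, B, E} ∪ {∃r.¬C}
   open: L(c) ⊇ {A, B, E, ¬F, ∃r.¬C} (+ ∃-successors) — c ∉ ∀r.C possible
2. Hence c : ∀r.C: not entailed.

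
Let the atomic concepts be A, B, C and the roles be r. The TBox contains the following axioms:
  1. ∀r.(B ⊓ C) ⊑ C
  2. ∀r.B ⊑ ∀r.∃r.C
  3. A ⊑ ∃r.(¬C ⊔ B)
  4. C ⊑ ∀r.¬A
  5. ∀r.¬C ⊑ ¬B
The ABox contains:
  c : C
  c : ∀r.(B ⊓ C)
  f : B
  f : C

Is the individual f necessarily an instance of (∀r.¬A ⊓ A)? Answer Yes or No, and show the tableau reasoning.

No

1. f : (∀r.¬A ⊓ A)?  L(f) = {B, C} ∪ {(∃r.A ⊔ ¬A)}
   apply at f: C⊑∀r.¬A
   open: L(f) ⊇ {B, C, ¬A, ∀r.¬A, ∃r.C, …} (+ ∃-successors) — f ∉ (∀r.¬A ⊓ A) possible
2. Hence f : (∀r.¬A ⊓ A): not entailed.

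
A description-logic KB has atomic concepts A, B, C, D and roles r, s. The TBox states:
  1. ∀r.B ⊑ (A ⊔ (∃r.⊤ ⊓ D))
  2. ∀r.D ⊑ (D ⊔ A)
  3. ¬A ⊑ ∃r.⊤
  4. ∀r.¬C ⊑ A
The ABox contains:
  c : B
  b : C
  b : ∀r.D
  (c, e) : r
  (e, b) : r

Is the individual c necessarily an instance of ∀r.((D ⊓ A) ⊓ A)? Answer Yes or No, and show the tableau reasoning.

1. c : ∀r.((D ⊓ A) ⊓ A)?  L(c) = {B} ∪ {∃r.((¬D ⊔ ¬A) ⊔ ¬A)}
   open: L(c) ⊇ {A, B, ∃r.((¬D ⊔ ¬A) ⊔ ¬A), ∃r.¬B, ∃r.¬D} (+ ∃-successors) — c ∉ ∀r.((D ⊓ A) ⊓ A) possible
2. Hence c : ∀r.((D ⊓ A) ⊓ A): not entailed.

No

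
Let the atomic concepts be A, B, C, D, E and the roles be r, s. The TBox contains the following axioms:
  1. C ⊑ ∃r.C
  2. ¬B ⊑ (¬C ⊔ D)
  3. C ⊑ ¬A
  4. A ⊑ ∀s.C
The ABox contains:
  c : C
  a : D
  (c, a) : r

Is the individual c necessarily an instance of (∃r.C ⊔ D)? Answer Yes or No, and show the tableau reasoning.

1. c : (∃r.C ⊔ D)?  L(c) = {C} ∪ {(∀r.¬C ⊓ ¬D)}
   clash {D, ¬D} at c — c ∈ (∃r.C ⊔ D)
2. Hence c : (∃r.C ⊔ D): entailed.

Yes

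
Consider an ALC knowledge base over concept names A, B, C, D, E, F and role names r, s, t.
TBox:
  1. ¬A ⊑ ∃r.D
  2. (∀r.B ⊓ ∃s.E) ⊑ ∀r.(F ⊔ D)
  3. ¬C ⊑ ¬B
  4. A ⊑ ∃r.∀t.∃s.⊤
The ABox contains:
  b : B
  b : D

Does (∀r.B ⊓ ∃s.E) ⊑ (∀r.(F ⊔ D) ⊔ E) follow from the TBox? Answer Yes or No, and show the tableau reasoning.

Yes

1. (∀r.B ⊓ ∃s.E) ⊑ (∀r.(F ⊔ D) ⊔ E)  ⇔  ((∀r.B ⊓ ∃s.E) ⊓ (∃r.(¬F ⊓ ¬D) ⊓ ¬E)) unsat w.r.t. T
   all branches close; clash {D, ¬D} at an ∃-successor
2. Hence (∀r.B ⊓ ∃s.E) ⊑ (∀r.(F ⊔ D) ⊔ E): entailed.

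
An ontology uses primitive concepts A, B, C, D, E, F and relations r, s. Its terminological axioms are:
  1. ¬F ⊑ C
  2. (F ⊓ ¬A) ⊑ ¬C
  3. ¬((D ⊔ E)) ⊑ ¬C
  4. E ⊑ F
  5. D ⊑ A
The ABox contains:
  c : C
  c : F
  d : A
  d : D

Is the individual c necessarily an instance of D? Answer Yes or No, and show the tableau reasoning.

No

1. c : D?  L(c) = {C, F} ∪ {¬D}
   open: L(c) ⊇ {A, C, E, F, ¬D} — c ∉ D possible
2. Hence c : D: not entailed.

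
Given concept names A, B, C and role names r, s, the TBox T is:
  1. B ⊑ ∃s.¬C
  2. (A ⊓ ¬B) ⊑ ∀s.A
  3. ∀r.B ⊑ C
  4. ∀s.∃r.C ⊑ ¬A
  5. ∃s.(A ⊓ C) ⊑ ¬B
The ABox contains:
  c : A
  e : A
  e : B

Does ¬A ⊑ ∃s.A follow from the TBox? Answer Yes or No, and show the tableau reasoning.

1. ¬A ⊑ ∃s.A  ⇔  (¬A ⊓ ∀s.¬A) unsat w.r.t. T
   open: L(x₀) ⊇ {¬A, ¬B, ∀s.¬A, ∃r.¬B} (+ ∃-successors)
2. Hence ¬A ⊑ ∃s.A: not entailed.

No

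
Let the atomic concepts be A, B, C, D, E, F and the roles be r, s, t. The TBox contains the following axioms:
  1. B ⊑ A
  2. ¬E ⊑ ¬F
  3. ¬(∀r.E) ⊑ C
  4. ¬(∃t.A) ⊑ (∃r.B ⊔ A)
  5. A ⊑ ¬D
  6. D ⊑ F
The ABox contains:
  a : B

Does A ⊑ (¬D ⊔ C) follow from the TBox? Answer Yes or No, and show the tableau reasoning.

Yes

1. A ⊑ (¬D ⊔ C)  ⇔  (A ⊓ (D ⊓ ¬C)) unsat w.r.t. T
   all branches close; clash {D, ¬D} at x₀
2. Hence A ⊑ (¬D ⊔ C): entailed.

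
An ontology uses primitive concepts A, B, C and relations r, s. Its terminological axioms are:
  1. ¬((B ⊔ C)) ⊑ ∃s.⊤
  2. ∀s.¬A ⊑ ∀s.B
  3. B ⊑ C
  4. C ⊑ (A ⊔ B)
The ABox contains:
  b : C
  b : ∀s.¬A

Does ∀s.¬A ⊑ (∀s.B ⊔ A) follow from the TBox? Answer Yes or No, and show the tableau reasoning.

1. ∀s.¬A ⊑ (∀s.B ⊔ A)  ⇔  (∀s.¬A ⊓ (∃s.¬B ⊓ ¬A)) unsat w.r.t. T
   all branches close; clash {B, ¬B} at an ∃-successor
2. Hence ∀s.¬A ⊑ (∀s.B ⊔ A): entailed.

Yes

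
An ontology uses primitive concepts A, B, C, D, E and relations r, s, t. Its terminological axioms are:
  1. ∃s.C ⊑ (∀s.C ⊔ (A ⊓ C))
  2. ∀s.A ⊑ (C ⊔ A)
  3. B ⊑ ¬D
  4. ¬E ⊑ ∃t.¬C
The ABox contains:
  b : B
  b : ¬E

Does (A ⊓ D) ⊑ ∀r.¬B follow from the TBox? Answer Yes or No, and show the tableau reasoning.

No

1. (A ⊓ D) ⊑ ∀r.¬B  ⇔  ((A ⊓ D) ⊓ ∃r.B) unsat w.r.t. T
   open: L(x₀) ⊇ {A, D, E, ¬B, ∀s.¬C, …} (+ ∃-successors)
2. Hence (A ⊓ D) ⊑ ∀r.¬B: not entailed.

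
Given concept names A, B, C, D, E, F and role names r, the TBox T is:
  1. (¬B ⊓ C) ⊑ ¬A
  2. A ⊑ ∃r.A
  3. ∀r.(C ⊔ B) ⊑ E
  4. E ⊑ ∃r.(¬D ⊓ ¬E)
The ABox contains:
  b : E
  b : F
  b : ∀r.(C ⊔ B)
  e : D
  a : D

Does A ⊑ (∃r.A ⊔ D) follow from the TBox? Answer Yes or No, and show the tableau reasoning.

1. A ⊑ (∃r.A ⊔ D)  ⇔  (A ⊓ (∀r.¬A ⊓ ¬D)) unsat w.r.t. T
   all branches close; clash {A, ¬A} at x₀
2. Hence A ⊑ (∃r.A ⊔ D): entailed.

Yes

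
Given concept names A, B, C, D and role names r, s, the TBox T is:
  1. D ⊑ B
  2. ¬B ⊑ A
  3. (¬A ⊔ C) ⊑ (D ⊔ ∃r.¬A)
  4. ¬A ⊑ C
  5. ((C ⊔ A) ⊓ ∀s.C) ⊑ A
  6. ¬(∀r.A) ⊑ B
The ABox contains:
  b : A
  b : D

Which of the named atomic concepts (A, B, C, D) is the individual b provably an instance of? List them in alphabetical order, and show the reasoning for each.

1. b : A?  L(b) = {A, D} ∪ {¬A}
   clash {A, ¬A} at b — b ∈ A
2. b : B?  L(b) = {A, D} ∪ {¬B}
   clash {B, ¬B} at b — b ∈ B
3. b : C?  L(b) = {A, D} ∪ {¬C}
   apply at b: D⊑B
   open: L(b) ⊇ {A, B, D, ¬C} — b ∉ C possible
4. b : D?  L(b) = {A, D} ∪ {¬D}
   clash {D, ¬D} at b — b ∈ D
5. Entailed for b: {A, B, D}

{A, B, D}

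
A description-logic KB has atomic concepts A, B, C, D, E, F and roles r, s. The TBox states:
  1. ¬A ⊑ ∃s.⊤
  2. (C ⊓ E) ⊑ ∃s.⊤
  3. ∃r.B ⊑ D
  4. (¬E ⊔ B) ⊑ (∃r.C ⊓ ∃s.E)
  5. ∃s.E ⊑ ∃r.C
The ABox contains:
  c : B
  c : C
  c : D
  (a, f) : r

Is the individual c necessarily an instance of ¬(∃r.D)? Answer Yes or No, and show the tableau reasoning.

No

1. c : ¬(∃r.D)?  L(c) = {B, C, D} ∪ {∃r.D}
   open: L(c) ⊇ {A, B, C, D, ¬E, …} (+ ∃-successors) — c ∉ ¬(∃r.D) possible
2. Hence c : ¬(∃r.D): not entailed.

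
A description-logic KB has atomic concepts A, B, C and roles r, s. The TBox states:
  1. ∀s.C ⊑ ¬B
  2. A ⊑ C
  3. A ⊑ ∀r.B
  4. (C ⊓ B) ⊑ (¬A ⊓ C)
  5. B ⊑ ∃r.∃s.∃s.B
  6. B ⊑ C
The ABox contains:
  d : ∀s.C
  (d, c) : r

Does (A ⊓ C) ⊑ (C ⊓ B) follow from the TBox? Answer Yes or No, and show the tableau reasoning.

1. (A ⊓ C) ⊑ (C ⊓ B)  ⇔  ((A ⊓ C) ⊓ (¬C ⊔ ¬B)) unsat w.r.t. T
   apply at x₀: A⊑∀r.B
   open: L(x₀) ⊇ {A, C, ¬B, ∀r.B}
2. Hence (A ⊓ C) ⊑ (C ⊓ B): not entailed.

No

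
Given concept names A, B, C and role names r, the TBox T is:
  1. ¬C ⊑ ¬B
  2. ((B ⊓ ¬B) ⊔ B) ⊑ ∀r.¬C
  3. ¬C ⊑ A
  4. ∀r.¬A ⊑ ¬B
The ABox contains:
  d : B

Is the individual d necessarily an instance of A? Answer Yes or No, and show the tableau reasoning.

1. d : A?  L(d) = {B} ∪ {¬A}
   open: L(d) ⊇ {B, C, ¬A, ∀r.¬C, ∃r.A} (+ ∃-successors) — d ∉ A possible
2. Hence d : A: not entailed.

No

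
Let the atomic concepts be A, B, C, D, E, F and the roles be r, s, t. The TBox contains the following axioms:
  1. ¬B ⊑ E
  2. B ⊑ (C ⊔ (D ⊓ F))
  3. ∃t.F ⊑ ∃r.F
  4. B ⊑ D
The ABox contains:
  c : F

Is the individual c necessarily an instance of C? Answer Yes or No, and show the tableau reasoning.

1. c : C?  L(c) = {F} ∪ {¬C}
   open: L(c) ⊇ {B, D, F, ¬C, ∀t.¬F} — c ∉ C possible
2. Hence c : C: not entailed.

No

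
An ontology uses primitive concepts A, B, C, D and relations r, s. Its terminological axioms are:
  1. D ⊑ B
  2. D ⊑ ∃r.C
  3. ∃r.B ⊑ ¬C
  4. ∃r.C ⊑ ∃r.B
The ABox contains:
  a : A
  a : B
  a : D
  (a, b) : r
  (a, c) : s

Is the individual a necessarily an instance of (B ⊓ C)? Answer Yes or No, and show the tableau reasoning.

No

1. a : (B ⊓ C)?  L(a) = {A, B, D} ∪ {(¬B ⊔ ¬C)}
   apply at a: D⊑∃r.C
   open: L(a) ⊇ {A, B, D, ¬C, ∃r.B, …} (+ ∃-successors) — a ∉ (B ⊓ C) possible
2. Hence a : (B ⊓ C): not entailed.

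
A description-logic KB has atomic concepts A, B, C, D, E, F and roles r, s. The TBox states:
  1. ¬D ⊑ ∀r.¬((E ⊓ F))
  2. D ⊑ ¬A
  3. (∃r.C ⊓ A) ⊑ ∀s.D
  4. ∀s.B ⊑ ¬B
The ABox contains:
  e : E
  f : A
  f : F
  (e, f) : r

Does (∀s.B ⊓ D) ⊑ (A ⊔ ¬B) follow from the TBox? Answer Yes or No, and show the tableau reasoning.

1. (∀s.B ⊓ D) ⊑ (A ⊔ ¬B)  ⇔  ((∀s.B ⊓ D) ⊓ (¬A ⊓ B)) unsat w.r.t. T
   all branches close; clash {B, ¬B} at x₀
2. Hence (∀s.B ⊓ D) ⊑ (A ⊔ ¬B): entailed.

Yes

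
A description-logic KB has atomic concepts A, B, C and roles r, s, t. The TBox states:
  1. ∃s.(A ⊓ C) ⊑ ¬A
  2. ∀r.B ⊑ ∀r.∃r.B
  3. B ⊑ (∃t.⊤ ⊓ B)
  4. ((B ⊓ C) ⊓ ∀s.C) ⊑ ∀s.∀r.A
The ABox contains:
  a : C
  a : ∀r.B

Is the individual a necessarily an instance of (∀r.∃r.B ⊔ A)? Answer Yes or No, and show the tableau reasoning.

1. a : (∀r.∃r.B ⊔ A)?  L(a) = {C, ∀r.B} ∪ {(∃r.∀r.¬B ⊓ ¬A)}
   clash {B, ¬B} at an ∃-successor — a ∈ (∀r.∃r.B ⊔ A)
2. Hence a : (∀r.∃r.B ⊔ A): entailed.

Yes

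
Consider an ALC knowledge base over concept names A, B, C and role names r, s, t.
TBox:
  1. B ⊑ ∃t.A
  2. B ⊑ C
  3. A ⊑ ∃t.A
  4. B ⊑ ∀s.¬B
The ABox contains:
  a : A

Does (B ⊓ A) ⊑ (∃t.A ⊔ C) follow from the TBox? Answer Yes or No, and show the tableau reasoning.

Yes

1. (B ⊓ A) ⊑ (∃t.A ⊔ C)  ⇔  ((B ⊓ A) ⊓ (∀t.¬A ⊓ ¬C)) unsat w.r.t. T
   all branches close; clash {C, ¬C} at x₀
2. Hence (B ⊓ A) ⊑ (∃t.A ⊔ C): entailed.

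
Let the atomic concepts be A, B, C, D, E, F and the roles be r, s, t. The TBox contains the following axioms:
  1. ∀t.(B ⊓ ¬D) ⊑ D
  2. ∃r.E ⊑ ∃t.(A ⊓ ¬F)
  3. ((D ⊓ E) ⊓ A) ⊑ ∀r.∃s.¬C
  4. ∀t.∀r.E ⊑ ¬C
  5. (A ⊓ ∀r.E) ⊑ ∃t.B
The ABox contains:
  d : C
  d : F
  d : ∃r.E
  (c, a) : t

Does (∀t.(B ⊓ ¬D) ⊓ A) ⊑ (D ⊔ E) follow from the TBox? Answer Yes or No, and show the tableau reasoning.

Yes

1. (∀t.(B ⊓ ¬D) ⊓ A) ⊑ (D ⊔ E)  ⇔  ((∀t.(B ⊓ ¬D) ⊓ A) ⊓ (¬D ⊓ ¬E)) unsat w.r.t. T
   all branches close; clash {D, ¬D} at x₀
2. Hence (∀t.(B ⊓ ¬D) ⊓ A) ⊑ (D ⊔ E): entailed.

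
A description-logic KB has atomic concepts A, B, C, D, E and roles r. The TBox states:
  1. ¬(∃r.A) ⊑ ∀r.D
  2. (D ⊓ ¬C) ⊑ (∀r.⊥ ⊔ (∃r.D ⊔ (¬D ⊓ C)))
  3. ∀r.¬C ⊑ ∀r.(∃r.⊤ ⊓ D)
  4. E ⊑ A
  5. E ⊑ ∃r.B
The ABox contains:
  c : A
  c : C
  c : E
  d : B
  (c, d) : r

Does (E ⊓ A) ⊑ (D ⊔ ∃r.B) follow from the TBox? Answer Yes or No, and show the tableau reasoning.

1. (E ⊓ A) ⊑ (D ⊔ ∃r.B)  ⇔  ((E ⊓ A) ⊓ (¬D ⊓ ∀r.¬B)) unsat w.r.t. T
   all branches close; clash {B, ¬B} at an ∃-successor
2. Hence (E ⊓ A) ⊑ (D ⊔ ∃r.B): entailed.

Yes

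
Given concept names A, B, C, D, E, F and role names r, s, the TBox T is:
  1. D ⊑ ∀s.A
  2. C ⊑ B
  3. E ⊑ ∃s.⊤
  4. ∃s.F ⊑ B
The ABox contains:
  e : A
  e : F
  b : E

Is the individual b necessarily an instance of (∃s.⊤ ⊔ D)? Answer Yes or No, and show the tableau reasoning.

Yes

1. b : (∃s.⊤ ⊔ D)?  L(b) = {E} ∪ {(∀s.⊥ ⊓ ¬D)}
   clash ⊥ at an ∃-successor — b ∈ (∃s.⊤ ⊔ D)
2. Hence b : (∃s.⊤ ⊔ D): entailed.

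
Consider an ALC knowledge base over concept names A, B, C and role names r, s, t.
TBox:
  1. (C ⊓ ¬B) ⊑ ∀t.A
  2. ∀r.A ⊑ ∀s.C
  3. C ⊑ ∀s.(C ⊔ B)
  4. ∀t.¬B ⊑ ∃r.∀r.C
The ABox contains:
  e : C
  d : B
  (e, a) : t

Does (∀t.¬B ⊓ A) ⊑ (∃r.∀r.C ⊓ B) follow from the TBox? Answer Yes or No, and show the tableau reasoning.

1. (∀t.¬B ⊓ A) ⊑ (∃r.∀r.C ⊓ B)  ⇔  ((∀t.¬B ⊓ A) ⊓ (∀r.∃r.¬C ⊔ ¬B)) unsat w.r.t. T
   apply at x₀: ∀t.¬B⊑∃r.∀r.C
   open: L(x₀) ⊇ {A, ¬B, ¬C, ∀t.¬B, ∃r.¬A, …} (+ ∃-successors)
2. Hence (∀t.¬B ⊓ A) ⊑ (∃r.∀r.C ⊓ B): not entailed.

No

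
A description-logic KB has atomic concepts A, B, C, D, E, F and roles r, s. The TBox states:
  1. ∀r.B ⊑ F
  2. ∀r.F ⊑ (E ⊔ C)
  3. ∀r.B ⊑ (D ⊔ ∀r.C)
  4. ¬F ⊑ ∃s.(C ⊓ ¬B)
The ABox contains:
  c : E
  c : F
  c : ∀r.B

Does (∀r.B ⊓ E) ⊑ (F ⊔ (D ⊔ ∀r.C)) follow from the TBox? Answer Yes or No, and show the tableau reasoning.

1. (∀r.B ⊓ E) ⊑ (F ⊔ (D ⊔ ∀r.C))  ⇔  ((∀r.B ⊓ E) ⊓ (¬F ⊓ (¬D ⊓ ∃r.¬C))) unsat w.r.t. T
   all branches close; clash {F, ¬F} at x₀
2. Hence (∀r.B ⊓ E) ⊑ (F ⊔ (D ⊔ ∀r.C)): entailed.

Yes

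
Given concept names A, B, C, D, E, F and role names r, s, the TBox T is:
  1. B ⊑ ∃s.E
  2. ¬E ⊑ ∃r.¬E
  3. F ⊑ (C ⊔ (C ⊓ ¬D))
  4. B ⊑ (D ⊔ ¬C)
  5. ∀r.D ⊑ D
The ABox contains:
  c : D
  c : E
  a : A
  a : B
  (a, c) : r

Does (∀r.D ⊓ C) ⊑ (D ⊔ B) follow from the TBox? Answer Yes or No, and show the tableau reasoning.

1. (∀r.D ⊓ C) ⊑ (D ⊔ B)  ⇔  ((∀r.D ⊓ C) ⊓ (¬D ⊓ ¬B)) unsat w.r.t. T
   all branches close; clash {D, ¬D} at x₀
2. Hence (∀r.D ⊓ C) ⊑ (D ⊔ B): entailed.

Yes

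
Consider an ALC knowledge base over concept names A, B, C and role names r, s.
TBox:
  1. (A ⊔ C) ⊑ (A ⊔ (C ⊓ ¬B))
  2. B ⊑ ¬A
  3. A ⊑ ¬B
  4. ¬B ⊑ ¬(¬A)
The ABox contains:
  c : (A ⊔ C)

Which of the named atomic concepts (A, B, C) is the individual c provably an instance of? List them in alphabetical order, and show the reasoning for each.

{A}

1. c : A?  L(c) = {(A ⊔ C)} ∪ {¬A}
   clash {A, ¬A} at c — c ∈ A
2. c : B?  L(c) = {(A ⊔ C)} ∪ {¬B}
   apply at c: (A ⊔ C)⊑(A ⊔ (C ⊓ ¬B)); ¬B⊑¬(¬A)
   open: L(c) ⊇ {A, ¬B} — c ∉ B possible
3. c : C?  L(c) = {(A ⊔ C)} ∪ {¬C}
   apply at c: (A ⊔ C)⊑(A ⊔ (C ⊓ ¬B))
   open: L(c) ⊇ {A, ¬B, ¬C} — c ∉ C possible
4. Entailed for c: {A}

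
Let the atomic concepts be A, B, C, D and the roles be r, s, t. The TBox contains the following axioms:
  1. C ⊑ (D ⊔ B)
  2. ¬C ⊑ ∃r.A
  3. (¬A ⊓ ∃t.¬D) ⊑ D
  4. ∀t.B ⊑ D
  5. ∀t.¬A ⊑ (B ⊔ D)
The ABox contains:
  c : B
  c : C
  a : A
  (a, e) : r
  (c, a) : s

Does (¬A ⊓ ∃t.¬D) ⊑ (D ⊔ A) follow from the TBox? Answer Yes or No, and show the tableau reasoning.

Yes

1. (¬A ⊓ ∃t.¬D) ⊑ (D ⊔ A)  ⇔  ((¬A ⊓ ∃t.¬D) ⊓ (¬D ⊓ ¬A)) unsat w.r.t. T
   all branches close; clash {D, ¬D} at x₀
2. Hence (¬A ⊓ ∃t.¬D) ⊑ (D ⊔ A): entailed.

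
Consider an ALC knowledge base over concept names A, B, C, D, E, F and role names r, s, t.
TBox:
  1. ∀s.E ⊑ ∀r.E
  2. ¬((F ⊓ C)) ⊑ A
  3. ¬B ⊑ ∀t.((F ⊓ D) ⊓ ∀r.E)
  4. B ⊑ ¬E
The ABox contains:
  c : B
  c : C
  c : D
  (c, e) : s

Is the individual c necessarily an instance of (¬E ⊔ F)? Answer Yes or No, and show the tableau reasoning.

Yes

1. c : (¬E ⊔ F)?  L(c) = {B, C, D} ∪ {(E ⊓ ¬F)}
   clash {E, ¬E} at c — c ∈ (¬E ⊔ F)
2. Hence c : (¬E ⊔ F): entailed.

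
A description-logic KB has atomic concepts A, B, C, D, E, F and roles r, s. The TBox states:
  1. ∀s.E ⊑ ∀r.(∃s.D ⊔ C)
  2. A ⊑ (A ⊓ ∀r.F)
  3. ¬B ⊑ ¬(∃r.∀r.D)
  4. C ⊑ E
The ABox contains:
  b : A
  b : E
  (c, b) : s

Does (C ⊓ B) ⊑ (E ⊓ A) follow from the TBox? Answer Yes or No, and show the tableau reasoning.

1. (C ⊓ B) ⊑ (E ⊓ A)  ⇔  ((C ⊓ B) ⊓ (¬E ⊔ ¬A)) unsat w.r.t. T
   apply at x₀: C⊑E
   open: L(x₀) ⊇ {B, C, E, ¬A, ∃s.¬E} (+ ∃-successors)
2. Hence (C ⊓ B) ⊑ (E ⊓ A): not entailed.

No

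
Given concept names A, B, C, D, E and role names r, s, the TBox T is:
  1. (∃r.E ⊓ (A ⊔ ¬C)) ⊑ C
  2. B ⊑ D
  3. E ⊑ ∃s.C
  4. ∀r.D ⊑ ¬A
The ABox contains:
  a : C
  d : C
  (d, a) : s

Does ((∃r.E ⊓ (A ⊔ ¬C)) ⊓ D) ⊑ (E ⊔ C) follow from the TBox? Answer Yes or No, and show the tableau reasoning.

Yes

1. ((∃r.E ⊓ (A ⊔ ¬C)) ⊓ D) ⊑ (E ⊔ C)  ⇔  (((∃r.E ⊓ (A ⊔ ¬C)) ⊓ D) ⊓ (¬E ⊓ ¬C)) unsat w.r.t. T
   all branches close; clash {C, ¬C} at x₀
2. Hence ((∃r.E ⊓ (A ⊔ ¬C)) ⊓ D) ⊑ (E ⊔ C): entailed.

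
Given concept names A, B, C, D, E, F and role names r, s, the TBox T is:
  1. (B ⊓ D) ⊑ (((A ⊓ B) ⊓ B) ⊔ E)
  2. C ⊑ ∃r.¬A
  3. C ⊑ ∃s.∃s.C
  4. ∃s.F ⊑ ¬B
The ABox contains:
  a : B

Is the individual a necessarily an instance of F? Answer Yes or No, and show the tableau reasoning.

No

1. a : F?  L(a) = {B} ∪ {¬F}
   open: L(a) ⊇ {B, ¬C, ¬D, ¬F, ∀s.¬F} — a ∉ F possible
2. Hence a : F: not entailed.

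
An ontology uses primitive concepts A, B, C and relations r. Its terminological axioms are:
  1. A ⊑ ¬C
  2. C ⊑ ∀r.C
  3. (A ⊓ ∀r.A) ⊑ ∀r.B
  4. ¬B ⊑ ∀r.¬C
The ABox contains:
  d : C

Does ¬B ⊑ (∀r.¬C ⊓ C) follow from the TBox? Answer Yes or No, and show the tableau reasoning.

No

1. ¬B ⊑ (∀r.¬C ⊓ C)  ⇔  (¬B ⊓ (∃r.C ⊔ ¬C)) unsat w.r.t. T
   apply at x₀: ¬B⊑∀r.¬C
   open: L(x₀) ⊇ {¬A, ¬B, ¬C, ∀r.¬C}
2. Hence ¬B ⊑ (∀r.¬C ⊓ C): not entailed.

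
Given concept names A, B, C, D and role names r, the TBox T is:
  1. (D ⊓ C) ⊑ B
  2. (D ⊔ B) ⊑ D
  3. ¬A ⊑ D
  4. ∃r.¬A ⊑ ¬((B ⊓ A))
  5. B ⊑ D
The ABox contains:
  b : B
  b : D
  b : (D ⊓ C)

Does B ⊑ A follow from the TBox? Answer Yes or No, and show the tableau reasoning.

1. B ⊑ A  ⇔  (B ⊓ ¬A) unsat w.r.t. T
   apply at x₀: ¬A⊑D; B⊑D
   open: L(x₀) ⊇ {B, D, ¬A, ∀r.A}
2. Hence B ⊑ A: not entailed.

No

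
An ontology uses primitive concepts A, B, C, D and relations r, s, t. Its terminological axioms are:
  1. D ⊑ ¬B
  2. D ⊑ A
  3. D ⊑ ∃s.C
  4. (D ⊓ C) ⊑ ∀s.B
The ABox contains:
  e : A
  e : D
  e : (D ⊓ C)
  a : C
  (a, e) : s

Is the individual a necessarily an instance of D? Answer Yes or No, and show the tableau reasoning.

No

1. a : D?  L(a) = {C} ∪ {¬D}
   open: L(a) ⊇ {C, ¬D} — a ∉ D possible
2. Hence a : D: not entailed.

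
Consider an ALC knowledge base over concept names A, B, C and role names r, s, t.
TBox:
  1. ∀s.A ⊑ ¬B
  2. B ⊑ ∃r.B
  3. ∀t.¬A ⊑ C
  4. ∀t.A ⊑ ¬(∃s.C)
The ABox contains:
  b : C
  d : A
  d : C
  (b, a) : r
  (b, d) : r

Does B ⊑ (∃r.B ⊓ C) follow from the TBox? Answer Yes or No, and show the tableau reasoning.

1. B ⊑ (∃r.B ⊓ C)  ⇔  (B ⊓ (∀r.¬B ⊔ ¬C)) unsat w.r.t. T
   apply at x₀: B⊑∃r.B
   open: L(x₀) ⊇ {B, ¬C, ∃r.B, ∃s.¬A, ∃t.A, …} (+ ∃-successors)
2. Hence B ⊑ (∃r.B ⊓ C): not entailed.

No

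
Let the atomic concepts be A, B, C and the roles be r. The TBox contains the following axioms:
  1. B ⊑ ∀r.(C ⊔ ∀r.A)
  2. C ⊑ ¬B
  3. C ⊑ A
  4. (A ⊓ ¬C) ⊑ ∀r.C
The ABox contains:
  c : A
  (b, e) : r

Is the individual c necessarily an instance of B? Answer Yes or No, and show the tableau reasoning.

No

1. c : B?  L(c) = {A} ∪ {¬B}
   open: L(c) ⊇ {A, C, ¬B} — c ∉ B possible
2. Hence c : B: not entailed.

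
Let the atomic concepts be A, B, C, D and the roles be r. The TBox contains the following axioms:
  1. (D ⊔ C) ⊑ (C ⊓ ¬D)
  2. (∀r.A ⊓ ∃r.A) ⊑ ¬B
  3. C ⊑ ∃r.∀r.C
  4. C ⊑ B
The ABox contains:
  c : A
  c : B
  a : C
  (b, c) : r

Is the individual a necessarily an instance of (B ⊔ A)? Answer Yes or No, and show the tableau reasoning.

1. a : (B ⊔ A)?  L(a) = {C} ∪ {(¬B ⊓ ¬A)}
   clash {B, ¬B} at a — a ∈ (B ⊔ A)
2. Hence a : (B ⊔ A): entailed.

Yes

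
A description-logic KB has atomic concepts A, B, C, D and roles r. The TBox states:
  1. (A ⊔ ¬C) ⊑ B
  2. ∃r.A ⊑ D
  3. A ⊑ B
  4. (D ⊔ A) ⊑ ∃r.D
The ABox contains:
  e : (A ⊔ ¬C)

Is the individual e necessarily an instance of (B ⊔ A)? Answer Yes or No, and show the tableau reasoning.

Yes

1. e : (B ⊔ A)?  L(e) = {(A ⊔ ¬C)} ∪ {(¬B ⊓ ¬A)}
   clash {B, ¬B} at e — e ∈ (B ⊔ A)
2. Hence e : (B ⊔ A): entailed.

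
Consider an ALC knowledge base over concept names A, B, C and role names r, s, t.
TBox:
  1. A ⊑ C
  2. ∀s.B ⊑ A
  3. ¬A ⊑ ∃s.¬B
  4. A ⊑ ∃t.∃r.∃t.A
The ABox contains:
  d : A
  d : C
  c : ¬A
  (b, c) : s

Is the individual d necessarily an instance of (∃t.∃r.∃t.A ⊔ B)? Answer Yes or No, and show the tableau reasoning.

1. d : (∃t.∃r.∃t.A ⊔ B)?  L(d) = {A, C} ∪ {(∀t.∀r.∀t.¬A ⊓ ¬B)}
   clash {A, ¬A} at an ∃-successor — d ∈ (∃t.∃r.∃t.A ⊔ B)
2. Hence d : (∃t.∃r.∃t.A ⊔ B): entailed.

Yes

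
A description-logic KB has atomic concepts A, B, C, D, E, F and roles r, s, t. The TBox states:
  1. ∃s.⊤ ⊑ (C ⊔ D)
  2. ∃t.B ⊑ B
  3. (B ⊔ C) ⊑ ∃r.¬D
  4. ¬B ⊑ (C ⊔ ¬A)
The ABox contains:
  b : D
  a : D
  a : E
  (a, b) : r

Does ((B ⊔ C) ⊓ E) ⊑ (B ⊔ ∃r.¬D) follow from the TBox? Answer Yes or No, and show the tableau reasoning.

Yes

1. ((B ⊔ C) ⊓ E) ⊑ (B ⊔ ∃r.¬D)  ⇔  (((B ⊔ C) ⊓ E) ⊓ (¬B ⊓ ∀r.D)) unsat w.r.t. T
   all branches close; clash {B, ¬B} at x₀
2. Hence ((B ⊔ C) ⊓ E) ⊑ (B ⊔ ∃r.¬D): entailed.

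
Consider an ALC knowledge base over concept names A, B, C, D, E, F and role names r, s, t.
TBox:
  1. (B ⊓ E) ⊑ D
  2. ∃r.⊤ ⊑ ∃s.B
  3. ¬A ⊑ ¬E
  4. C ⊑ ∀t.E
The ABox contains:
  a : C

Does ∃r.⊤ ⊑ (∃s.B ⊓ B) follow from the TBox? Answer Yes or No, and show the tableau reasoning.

1. ∃r.⊤ ⊑ (∃s.B ⊓ B)  ⇔  (∃r.⊤ ⊓ (∀s.¬B ⊔ ¬B)) unsat w.r.t. T
   apply at x₀: ∃r.⊤⊑∃s.B
   open: L(x₀) ⊇ {A, ¬B, ¬C, ∃r.⊤, ∃s.B} (+ ∃-successors)
2. Hence ∃r.⊤ ⊑ (∃s.B ⊓ B): not entailed.

No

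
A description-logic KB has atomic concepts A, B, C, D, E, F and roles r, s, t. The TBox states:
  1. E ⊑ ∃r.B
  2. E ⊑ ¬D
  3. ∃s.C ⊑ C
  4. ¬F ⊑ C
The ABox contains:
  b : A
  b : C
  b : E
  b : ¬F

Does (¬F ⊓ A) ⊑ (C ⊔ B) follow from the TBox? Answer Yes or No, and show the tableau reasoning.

1. (¬F ⊓ A) ⊑ (C ⊔ B)  ⇔  ((¬F ⊓ A) ⊓ (¬C ⊓ ¬B)) unsat w.r.t. T
   all branches close; clash {C, ¬C} at x₀
2. Hence (¬F ⊓ A) ⊑ (C ⊔ B): entailed.

Yes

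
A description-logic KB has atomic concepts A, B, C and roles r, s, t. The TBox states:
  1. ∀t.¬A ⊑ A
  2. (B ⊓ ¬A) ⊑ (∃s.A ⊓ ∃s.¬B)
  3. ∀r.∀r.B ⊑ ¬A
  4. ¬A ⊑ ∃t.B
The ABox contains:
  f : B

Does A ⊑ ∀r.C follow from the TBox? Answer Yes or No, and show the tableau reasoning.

1. A ⊑ ∀r.C  ⇔  (A ⊓ ∃r.¬C) unsat w.r.t. T
   open: L(x₀) ⊇ {A, ∃r.¬C, ∃r.∃r.¬B} (+ ∃-successors)
2. Hence A ⊑ ∀r.C: not entailed.

No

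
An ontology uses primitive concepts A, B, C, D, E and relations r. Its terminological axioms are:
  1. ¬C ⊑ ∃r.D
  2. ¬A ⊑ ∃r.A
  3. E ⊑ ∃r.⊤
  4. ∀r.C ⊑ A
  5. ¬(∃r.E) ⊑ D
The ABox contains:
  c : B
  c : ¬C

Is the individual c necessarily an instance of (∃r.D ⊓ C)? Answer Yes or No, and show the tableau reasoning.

1. c : (∃r.D ⊓ C)?  L(c) = {B, ¬C} ∪ {(∀r.¬D ⊔ ¬C)}
   apply at c: ¬C⊑∃r.D
   open: L(c) ⊇ {A, B, ¬C, ¬E, ∃r.D, …} (+ ∃-successors) — c ∉ (∃r.D ⊓ C) possible
2. Hence c : (∃r.D ⊓ C): not entailed.

No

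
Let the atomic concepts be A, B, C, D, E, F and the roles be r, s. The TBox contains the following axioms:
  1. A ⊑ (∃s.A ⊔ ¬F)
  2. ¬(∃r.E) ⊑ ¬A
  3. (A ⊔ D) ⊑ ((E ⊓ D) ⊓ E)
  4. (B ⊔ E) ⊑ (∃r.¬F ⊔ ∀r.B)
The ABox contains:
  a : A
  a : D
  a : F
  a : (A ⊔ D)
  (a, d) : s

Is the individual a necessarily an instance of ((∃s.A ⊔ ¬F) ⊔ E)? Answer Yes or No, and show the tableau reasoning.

Yes

1. a : ((∃s.A ⊔ ¬F) ⊔ E)?  L(a) = {A, D, F, (A ⊔ D)} ∪ {((∀s.¬A ⊓ F) ⊓ ¬E)}
   clash {A, ¬A} at a — a ∈ ((∃s.A ⊔ ¬F) ⊔ E)
2. Hence a : ((∃s.A ⊔ ¬F) ⊔ E): entailed.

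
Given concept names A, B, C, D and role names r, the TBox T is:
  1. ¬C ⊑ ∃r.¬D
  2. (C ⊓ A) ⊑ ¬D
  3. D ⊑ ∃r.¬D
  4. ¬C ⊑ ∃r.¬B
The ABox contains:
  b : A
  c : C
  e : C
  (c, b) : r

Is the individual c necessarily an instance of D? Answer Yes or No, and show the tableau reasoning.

No

1. c : D?  L(c) = {C} ∪ {¬D}
   open: L(c) ⊇ {C, ¬D} — c ∉ D possible
2. Hence c : D: not entailed.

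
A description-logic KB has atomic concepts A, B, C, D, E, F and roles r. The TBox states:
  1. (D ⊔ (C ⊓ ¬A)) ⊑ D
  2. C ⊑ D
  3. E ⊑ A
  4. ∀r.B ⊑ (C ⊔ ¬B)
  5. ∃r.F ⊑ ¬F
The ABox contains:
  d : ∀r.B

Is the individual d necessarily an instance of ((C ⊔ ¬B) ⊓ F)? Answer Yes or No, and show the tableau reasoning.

1. d : ((C ⊔ ¬B) ⊓ F)?  L(d) = {∀r.B} ∪ {((¬C ⊓ B) ⊔ ¬F)}
   apply at d: ∀r.B⊑(C ⊔ ¬B)
   open: L(d) ⊇ {¬B, ¬C, ¬D, ¬E, ¬F, …} — d ∉ ((C ⊔ ¬B) ⊓ F) possible
2. Hence d : ((C ⊔ ¬B) ⊓ F): not entailed.

No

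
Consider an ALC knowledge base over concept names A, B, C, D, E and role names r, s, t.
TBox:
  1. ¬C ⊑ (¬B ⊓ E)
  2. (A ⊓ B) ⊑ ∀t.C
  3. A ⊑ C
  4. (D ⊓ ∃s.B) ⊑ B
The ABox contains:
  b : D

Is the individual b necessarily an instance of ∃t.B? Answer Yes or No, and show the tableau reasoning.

No

1. b : ∃t.B?  L(b) = {D} ∪ {∀t.¬B}
   open: L(b) ⊇ {C, D, ¬A, ∀s.¬B, ∀t.¬B} — b ∉ ∃t.B possible
2. Hence b : ∃t.B: not entailed.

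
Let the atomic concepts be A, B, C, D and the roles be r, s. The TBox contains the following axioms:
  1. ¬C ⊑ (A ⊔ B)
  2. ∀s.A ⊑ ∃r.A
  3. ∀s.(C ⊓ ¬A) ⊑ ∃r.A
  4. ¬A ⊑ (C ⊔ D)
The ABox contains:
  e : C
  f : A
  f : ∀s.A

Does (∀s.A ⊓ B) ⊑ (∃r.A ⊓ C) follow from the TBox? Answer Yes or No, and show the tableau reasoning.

1. (∀s.A ⊓ B) ⊑ (∃r.A ⊓ C)  ⇔  ((∀s.A ⊓ B) ⊓ (∀r.¬A ⊔ ¬C)) unsat w.r.t. T
   apply at x₀: ∀s.A⊑∃r.A
   open: L(x₀) ⊇ {A, B, ¬C, ∀s.A, ∃r.A} (+ ∃-successors)
2. Hence (∀s.A ⊓ B) ⊑ (∃r.A ⊓ C): not entailed.

No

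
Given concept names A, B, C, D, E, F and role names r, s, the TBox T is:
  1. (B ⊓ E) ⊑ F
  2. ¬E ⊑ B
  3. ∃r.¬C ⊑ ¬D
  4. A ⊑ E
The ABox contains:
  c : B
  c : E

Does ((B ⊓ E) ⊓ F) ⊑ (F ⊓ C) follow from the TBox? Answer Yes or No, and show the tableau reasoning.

No

1. ((B ⊓ E) ⊓ F) ⊑ (F ⊓ C)  ⇔  (((B ⊓ E) ⊓ F) ⊓ (¬F ⊔ ¬C)) unsat w.r.t. T
   open: L(x₀) ⊇ {B, E, F, ¬C, ∀r.C}
2. Hence ((B ⊓ E) ⊓ F) ⊑ (F ⊓ C): not entailed.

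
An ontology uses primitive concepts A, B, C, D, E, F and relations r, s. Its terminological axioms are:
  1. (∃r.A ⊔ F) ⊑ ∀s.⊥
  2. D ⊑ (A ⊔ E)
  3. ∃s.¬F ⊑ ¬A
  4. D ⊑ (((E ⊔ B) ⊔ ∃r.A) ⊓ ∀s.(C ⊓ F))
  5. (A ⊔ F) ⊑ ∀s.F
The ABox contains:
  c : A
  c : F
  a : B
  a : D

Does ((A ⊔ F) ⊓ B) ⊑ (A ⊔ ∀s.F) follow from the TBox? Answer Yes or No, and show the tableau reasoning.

1. ((A ⊔ F) ⊓ B) ⊑ (A ⊔ ∀s.F)  ⇔  (((A ⊔ F) ⊓ B) ⊓ (¬A ⊓ ∃s.¬F)) unsat w.r.t. T
   all branches close; clash ⊥ at an ∃-successor
2. Hence ((A ⊔ F) ⊓ B) ⊑ (A ⊔ ∀s.F): entailed.

Yes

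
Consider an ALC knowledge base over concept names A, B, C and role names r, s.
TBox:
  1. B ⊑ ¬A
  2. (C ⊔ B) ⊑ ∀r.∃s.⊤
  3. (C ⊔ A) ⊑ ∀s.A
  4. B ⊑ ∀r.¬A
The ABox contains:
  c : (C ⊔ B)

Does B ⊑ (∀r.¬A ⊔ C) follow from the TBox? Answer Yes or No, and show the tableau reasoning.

1. B ⊑ (∀r.¬A ⊔ C)  ⇔  (B ⊓ (∃r.A ⊓ ¬C)) unsat w.r.t. T
   all branches close; clash {A, ¬A} at an ∃-successor
2. Hence B ⊑ (∀r.¬A ⊔ C): entailed.

Yes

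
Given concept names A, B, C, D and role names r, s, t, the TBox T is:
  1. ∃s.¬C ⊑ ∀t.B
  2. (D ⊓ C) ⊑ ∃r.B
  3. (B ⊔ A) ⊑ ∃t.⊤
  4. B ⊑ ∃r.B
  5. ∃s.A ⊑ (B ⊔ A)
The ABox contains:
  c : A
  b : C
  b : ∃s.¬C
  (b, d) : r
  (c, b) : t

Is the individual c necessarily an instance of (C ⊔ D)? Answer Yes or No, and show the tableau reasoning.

1. c : (C ⊔ D)?  L(c) = {A} ∪ {(¬C ⊓ ¬D)}
   open: L(c) ⊇ {A, ¬B, ¬C, ¬D, ∀s.C, …} (+ ∃-successors) — c ∉ (C ⊔ D) possible
2. Hence c : (C ⊔ D): not entailed.

No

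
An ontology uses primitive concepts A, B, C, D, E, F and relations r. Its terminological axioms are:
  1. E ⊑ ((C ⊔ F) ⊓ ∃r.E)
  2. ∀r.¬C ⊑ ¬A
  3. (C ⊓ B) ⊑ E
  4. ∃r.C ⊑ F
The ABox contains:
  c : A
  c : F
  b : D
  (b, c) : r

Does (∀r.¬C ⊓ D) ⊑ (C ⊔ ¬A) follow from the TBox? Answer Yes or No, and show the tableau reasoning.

Yes

1. (∀r.¬C ⊓ D) ⊑ (C ⊔ ¬A)  ⇔  ((∀r.¬C ⊓ D) ⊓ (¬C ⊓ A)) unsat w.r.t. T
   all branches close; clash {A, ¬A} at x₀
2. Hence (∀r.¬C ⊓ D) ⊑ (C ⊔ ¬A): entailed.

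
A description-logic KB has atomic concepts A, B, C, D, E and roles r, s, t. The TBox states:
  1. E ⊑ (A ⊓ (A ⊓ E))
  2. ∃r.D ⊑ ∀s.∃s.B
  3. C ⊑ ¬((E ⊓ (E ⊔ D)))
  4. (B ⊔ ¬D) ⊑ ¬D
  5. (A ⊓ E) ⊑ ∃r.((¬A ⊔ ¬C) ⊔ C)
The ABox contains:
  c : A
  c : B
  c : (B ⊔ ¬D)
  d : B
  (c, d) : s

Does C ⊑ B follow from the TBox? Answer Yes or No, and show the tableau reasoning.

1. C ⊑ B  ⇔  (C ⊓ ¬B) unsat w.r.t. T
   apply at x₀: C⊑¬((E ⊓ (E ⊔ D)))
   open: L(x₀) ⊇ {C, D, ¬B, ¬E, ∀r.¬D}
2. Hence C ⊑ B: not entailed.

No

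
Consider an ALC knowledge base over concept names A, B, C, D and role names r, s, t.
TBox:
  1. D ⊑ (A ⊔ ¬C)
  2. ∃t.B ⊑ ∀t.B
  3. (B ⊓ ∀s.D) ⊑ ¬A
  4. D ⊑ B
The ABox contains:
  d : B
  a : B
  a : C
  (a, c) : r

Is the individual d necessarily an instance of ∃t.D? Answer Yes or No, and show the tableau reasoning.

No

1. d : ∃t.D?  L(d) = {B} ∪ {∀t.¬D}
   open: L(d) ⊇ {B, ¬D, ∀t.¬B, ∀t.¬D, ∃s.¬D} (+ ∃-successors) — d ∉ ∃t.D possible
2. Hence d : ∃t.D: not entailed.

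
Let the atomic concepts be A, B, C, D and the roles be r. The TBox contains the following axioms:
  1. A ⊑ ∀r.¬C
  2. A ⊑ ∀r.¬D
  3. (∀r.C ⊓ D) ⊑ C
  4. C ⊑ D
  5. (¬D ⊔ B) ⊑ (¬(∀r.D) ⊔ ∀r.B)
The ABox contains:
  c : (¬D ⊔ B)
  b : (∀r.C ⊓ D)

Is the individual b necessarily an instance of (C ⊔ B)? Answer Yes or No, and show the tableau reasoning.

1. b : (C ⊔ B)?  L(b) = {(∀r.C ⊓ D)} ∪ {(¬C ⊓ ¬B)}
   clash {C, ¬C} at b — b ∈ (C ⊔ B)
2. Hence b : (C ⊔ B): entailed.

Yes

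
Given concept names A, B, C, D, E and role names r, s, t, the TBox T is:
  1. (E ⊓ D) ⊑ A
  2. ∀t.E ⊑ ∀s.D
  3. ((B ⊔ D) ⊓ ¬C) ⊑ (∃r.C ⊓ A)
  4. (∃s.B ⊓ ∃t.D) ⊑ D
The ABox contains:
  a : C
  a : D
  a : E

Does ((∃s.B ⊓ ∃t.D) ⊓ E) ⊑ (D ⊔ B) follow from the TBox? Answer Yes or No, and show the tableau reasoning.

Yes

1. ((∃s.B ⊓ ∃t.D) ⊓ E) ⊑ (D ⊔ B)  ⇔  (((∃s.B ⊓ ∃t.D) ⊓ E) ⊓ (¬D ⊓ ¬B)) unsat w.r.t. T
   all branches close; clash {D, ¬D} at x₀
2. Hence ((∃s.B ⊓ ∃t.D) ⊓ E) ⊑ (D ⊔ B): entailed.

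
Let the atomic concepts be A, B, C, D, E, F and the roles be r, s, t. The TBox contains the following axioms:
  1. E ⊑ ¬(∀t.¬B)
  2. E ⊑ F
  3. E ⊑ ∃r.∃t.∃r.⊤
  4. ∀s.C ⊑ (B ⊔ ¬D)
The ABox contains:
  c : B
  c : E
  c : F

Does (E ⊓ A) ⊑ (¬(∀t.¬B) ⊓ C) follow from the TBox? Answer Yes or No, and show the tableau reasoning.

1. (E ⊓ A) ⊑ (¬(∀t.¬B) ⊓ C)  ⇔  ((E ⊓ A) ⊓ (∀t.¬B ⊔ ¬C)) unsat w.r.t. T
   apply at x₀: E⊑¬(∀t.¬B); E⊑F; E⊑∃r.∃t.∃r.⊤
   open: L(x₀) ⊇ {A, E, F, ¬C, ∃r.∃t.∃r.⊤, …} (+ ∃-successors)
2. Hence (E ⊓ A) ⊑ (¬(∀t.¬B) ⊓ C): not entailed.

No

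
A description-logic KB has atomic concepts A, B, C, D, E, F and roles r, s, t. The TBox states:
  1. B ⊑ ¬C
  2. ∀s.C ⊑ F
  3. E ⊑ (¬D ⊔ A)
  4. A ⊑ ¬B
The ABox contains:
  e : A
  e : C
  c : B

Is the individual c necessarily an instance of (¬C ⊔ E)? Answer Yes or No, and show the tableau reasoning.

Yes

1. c : (¬C ⊔ E)?  L(c) = {B} ∪ {(C ⊓ ¬E)}
   clash {B, ¬B} at c — c ∈ (¬C ⊔ E)
2. Hence c : (¬C ⊔ E): entailed.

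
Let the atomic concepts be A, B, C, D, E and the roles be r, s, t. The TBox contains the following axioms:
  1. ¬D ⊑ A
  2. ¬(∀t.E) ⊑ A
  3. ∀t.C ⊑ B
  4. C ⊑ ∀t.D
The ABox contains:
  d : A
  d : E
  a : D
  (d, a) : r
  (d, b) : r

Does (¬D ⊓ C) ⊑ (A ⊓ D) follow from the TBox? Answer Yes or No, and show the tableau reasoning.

No

1. (¬D ⊓ C) ⊑ (A ⊓ D)  ⇔  ((¬D ⊓ C) ⊓ (¬A ⊔ ¬D)) unsat w.r.t. T
   apply at x₀: ¬D⊑A; C⊑∀t.D
   open: L(x₀) ⊇ {A, C, ¬D, ∀t.D, ∃t.¬C} (+ ∃-successors)
2. Hence (¬D ⊓ C) ⊑ (A ⊓ D): not entailed.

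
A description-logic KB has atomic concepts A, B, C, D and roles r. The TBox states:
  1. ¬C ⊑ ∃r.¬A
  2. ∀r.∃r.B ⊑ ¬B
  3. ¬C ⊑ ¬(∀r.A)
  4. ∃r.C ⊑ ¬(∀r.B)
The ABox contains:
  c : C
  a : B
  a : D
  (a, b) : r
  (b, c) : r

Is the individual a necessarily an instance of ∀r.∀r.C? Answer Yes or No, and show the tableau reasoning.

1. a : ∀r.∀r.C?  L(a) = {B, D} ∪ {∃r.∃r.¬C}
   open: L(a) ⊇ {B, C, D, ∀r.¬C, ∃r.∀r.¬B, …} (+ ∃-successors) — a ∉ ∀r.∀r.C possible
2. Hence a : ∀r.∀r.C: not entailed.

No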